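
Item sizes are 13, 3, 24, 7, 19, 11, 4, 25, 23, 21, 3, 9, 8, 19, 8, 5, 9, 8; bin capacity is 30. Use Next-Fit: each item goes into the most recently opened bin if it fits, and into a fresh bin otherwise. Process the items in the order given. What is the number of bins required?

10

bin 1: place 13, 17 left
bin 1: place 3, 14 left
bin 2: place 24, 6 left
bin 3: place 7, 23 left
bin 3: place 19, 4 left
bin 4: place 11, 19 left
bin 4: place 4, 15 left
bin 5: place 25, 5 left
bin 6: place 23, 7 left
bin 7: place 21, 9 left
bin 7: place 3, 6 left
bin 8: place 9, 21 left
bin 8: place 8, 13 left
bin 9: place 19, 11 left
bin 9: place 8, 3 left
bin 10: place 5, 25 left
bin 10: place 9, 16 left
bin 10: place 8, 8 left
Final bins: [13,3] [24] [7,19] [11,4] [25] [23] [21,3] [9,8] [19,8] [5,9,8].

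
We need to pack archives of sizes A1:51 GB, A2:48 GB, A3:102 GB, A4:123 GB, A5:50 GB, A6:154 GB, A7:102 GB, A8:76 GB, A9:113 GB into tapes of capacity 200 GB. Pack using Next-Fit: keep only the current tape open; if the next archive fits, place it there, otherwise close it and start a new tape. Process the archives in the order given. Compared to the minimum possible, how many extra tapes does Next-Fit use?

Next-Fit: [51,48] [102] [123,50] [154] [102,76] [113] → 6 tapes.
Total size 819 GB; any packing needs at least ⌈819/200⌉ = 5 tapes.
An optimal packing achieves that bound: [154] [123,76] [113,51] [102,50,48] [102] → 5 tapes.
Excess: 6 − 5 = 1.

1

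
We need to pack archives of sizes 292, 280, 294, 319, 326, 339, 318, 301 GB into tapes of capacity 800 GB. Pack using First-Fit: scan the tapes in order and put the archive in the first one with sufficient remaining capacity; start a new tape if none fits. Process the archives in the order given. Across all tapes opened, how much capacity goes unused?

731

Put 292 GB in tape 1; 508 GB remain.
Put 280 GB in tape 1; 228 GB remain.
Put 294 GB in tape 2; 506 GB remain.
Put 319 GB in tape 2; 187 GB remain.
Put 326 GB in tape 3; 474 GB remain.
Put 339 GB in tape 3; 135 GB remain.
Put 318 GB in tape 4; 482 GB remain.
Put 301 GB in tape 4; 181 GB remain.
4 tapes × 800 GB = 3200 GB; used 2469 GB; unused 731 GB.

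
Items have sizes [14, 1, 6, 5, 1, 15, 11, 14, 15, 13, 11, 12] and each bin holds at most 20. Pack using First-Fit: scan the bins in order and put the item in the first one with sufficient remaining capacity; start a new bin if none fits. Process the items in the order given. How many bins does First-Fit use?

14 → bin 1 (remaining 6)
1 → bin 1 (remaining 5)
6 → bin 2 (remaining 14)
5 → bin 1 (remaining 0)
1 → bin 2 (remaining 13)
15 → bin 3 (remaining 5)
11 → bin 2 (remaining 2)
14 → bin 4 (remaining 6)
15 → bin 5 (remaining 5)
13 → bin 6 (remaining 7)
11 → bin 7 (remaining 9)
12 → bin 8 (remaining 8)
Final bins: [14,1,5] [6,1,11] [15] [14] [15] [13] [11] [12].

8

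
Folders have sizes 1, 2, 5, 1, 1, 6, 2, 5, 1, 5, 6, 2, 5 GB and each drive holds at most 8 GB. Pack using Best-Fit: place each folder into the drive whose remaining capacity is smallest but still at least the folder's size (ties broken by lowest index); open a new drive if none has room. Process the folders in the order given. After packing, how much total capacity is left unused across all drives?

6

drive 1: place 1 GB, 7 GB left
drive 1: place 2 GB, 5 GB left
drive 1: place 5 GB, 0 GB left
drive 2: place 1 GB, 7 GB left
drive 2: place 1 GB, 6 GB left
drive 2: place 6 GB, 0 GB left
drive 3: place 2 GB, 6 GB left
drive 3: place 5 GB, 1 GB left
drive 3: place 1 GB, 0 GB left
drive 4: place 5 GB, 3 GB left
drive 5: place 6 GB, 2 GB left
drive 5: place 2 GB, 0 GB left
drive 6: place 5 GB, 3 GB left
6 drives × 8 GB = 48 GB; used 42 GB; unused 6 GB.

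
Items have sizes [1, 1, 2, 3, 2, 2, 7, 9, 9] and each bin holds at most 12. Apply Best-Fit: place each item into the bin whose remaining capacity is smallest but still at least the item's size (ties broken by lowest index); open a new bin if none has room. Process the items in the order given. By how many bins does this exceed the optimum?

Best-Fit: [1,1,2,3,2,2] [7] [9] [9] → 4 bins.
Total size 36; any packing needs at least ⌈36/12⌉ = 3 bins.
An optimal packing achieves that bound: [9,3] [9,2,1] [7,2,2,1] → 3 bins.
Excess: 4 − 3 = 1.

1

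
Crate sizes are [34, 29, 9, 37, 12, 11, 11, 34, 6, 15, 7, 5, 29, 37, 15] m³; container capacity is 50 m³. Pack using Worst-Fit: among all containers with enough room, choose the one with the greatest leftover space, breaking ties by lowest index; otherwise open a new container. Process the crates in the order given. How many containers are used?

7

Put 34 m³ in container 1; 16 m³ remain.
Put 29 m³ in container 2; 21 m³ remain.
Put 9 m³ in container 2; 12 m³ remain.
Put 37 m³ in container 3; 13 m³ remain.
Put 12 m³ in container 1; 4 m³ remain.
Put 11 m³ in container 3; 2 m³ remain.
Put 11 m³ in container 2; 1 m³ remain.
Put 34 m³ in container 4; 16 m³ remain.
Put 6 m³ in container 4; 10 m³ remain.
Put 15 m³ in container 5; 35 m³ remain.
Put 7 m³ in container 5; 28 m³ remain.
Put 5 m³ in container 5; 23 m³ remain.
Put 29 m³ in container 6; 21 m³ remain.
Put 37 m³ in container 7; 13 m³ remain.
Put 15 m³ in container 5; 8 m³ remain.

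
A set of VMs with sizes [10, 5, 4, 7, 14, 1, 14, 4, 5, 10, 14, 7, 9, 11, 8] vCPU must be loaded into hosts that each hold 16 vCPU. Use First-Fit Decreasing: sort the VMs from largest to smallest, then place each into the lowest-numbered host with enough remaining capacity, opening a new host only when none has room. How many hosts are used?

Sorted descending: 14, 14, 14, 11, 10, 10, 9, 8, 7, 7, 5, 5, 4, 4, 1.
host 1: place 14 vCPU, 2 vCPU left
host 2: place 14 vCPU, 2 vCPU left
host 3: place 14 vCPU, 2 vCPU left
host 4: place 11 vCPU, 5 vCPU left
host 5: place 10 vCPU, 6 vCPU left
host 6: place 10 vCPU, 6 vCPU left
host 7: place 9 vCPU, 7 vCPU left
host 8: place 8 vCPU, 8 vCPU left
host 7: place 7 vCPU, 0 vCPU left
host 8: place 7 vCPU, 1 vCPU left
host 4: place 5 vCPU, 0 vCPU left
host 5: place 5 vCPU, 1 vCPU left
host 6: place 4 vCPU, 2 vCPU left
host 9: place 4 vCPU, 12 vCPU left
host 1: place 1 vCPU, 1 vCPU left
Final hosts: [14,1] [14] [14] [11,5] [10,5] [10,4] [9,7] [8,7] [4].

9 hosts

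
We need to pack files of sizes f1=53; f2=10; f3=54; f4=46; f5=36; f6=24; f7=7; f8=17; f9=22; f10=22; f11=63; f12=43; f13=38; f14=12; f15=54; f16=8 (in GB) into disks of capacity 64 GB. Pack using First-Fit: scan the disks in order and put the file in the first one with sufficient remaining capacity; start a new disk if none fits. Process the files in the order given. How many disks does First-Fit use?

Put f1 (53 GB) in disk 1; 11 GB remain.
Put f2 (10 GB) in disk 1; 1 GB remain.
Put f3 (54 GB) in disk 2; 10 GB remain.
Put f4 (46 GB) in disk 3; 18 GB remain.
Put f5 (36 GB) in disk 4; 28 GB remain.
Put f6 (24 GB) in disk 4; 4 GB remain.
Put f7 (7 GB) in disk 2; 3 GB remain.
Put f8 (17 GB) in disk 3; 1 GB remain.
Put f9 (22 GB) in disk 5; 42 GB remain.
Put f10 (22 GB) in disk 5; 20 GB remain.
Put f11 (63 GB) in disk 6; 1 GB remain.
Put f12 (43 GB) in disk 7; 21 GB remain.
Put f13 (38 GB) in disk 8; 26 GB remain.
Put f14 (12 GB) in disk 5; 8 GB remain.
Put f15 (54 GB) in disk 9; 10 GB remain.
Put f16 (8 GB) in disk 5; 0 GB remain.

9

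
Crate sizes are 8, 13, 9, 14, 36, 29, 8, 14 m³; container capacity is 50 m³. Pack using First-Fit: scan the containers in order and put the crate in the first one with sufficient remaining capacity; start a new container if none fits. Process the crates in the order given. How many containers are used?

container 1: place 8 m³, 42 m³ left
container 1: place 13 m³, 29 m³ left
container 1: place 9 m³, 20 m³ left
container 1: place 14 m³, 6 m³ left
container 2: place 36 m³, 14 m³ left
container 3: place 29 m³, 21 m³ left
container 2: place 8 m³, 6 m³ left
container 3: place 14 m³, 7 m³ left
Final containers: [8,13,9,14] [36,8] [29,14].

3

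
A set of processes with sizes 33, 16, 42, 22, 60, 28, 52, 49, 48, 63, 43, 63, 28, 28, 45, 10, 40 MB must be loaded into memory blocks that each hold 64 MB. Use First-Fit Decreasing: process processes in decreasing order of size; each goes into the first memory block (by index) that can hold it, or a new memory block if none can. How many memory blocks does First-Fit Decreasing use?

12

Sorted descending: 63, 63, 60, 52, 49, 48, 45, 43, 42, 40, 33, 28, 28, 28, 22, 16, 10.
Put 63 MB in memory block 1; 1 MB remain.
Put 63 MB in memory block 2; 1 MB remain.
Put 60 MB in memory block 3; 4 MB remain.
Put 52 MB in memory block 4; 12 MB remain.
Put 49 MB in memory block 5; 15 MB remain.
Put 48 MB in memory block 6; 16 MB remain.
Put 45 MB in memory block 7; 19 MB remain.
Put 43 MB in memory block 8; 21 MB remain.
Put 42 MB in memory block 9; 22 MB remain.
Put 40 MB in memory block 10; 24 MB remain.
Put 33 MB in memory block 11; 31 MB remain.
Put 28 MB in memory block 11; 3 MB remain.
Put 28 MB in memory block 12; 36 MB remain.
Put 28 MB in memory block 12; 8 MB remain.
Put 22 MB in memory block 9; 0 MB remain.
Put 16 MB in memory block 6; 0 MB remain.
Put 10 MB in memory block 4; 2 MB remain.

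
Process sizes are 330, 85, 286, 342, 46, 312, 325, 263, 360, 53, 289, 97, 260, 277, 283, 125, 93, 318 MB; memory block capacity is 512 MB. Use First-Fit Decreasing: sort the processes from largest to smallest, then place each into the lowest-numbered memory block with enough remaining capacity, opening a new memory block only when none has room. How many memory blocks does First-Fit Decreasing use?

Sorted descending: 360, 342, 330, 325, 318, 312, 289, 286, 283, 277, 263, 260, 125, 97, 93, 85, 53, 46.
360 MB → memory block 1 (remaining 152 MB)
342 MB → memory block 2 (remaining 170 MB)
330 MB → memory block 3 (remaining 182 MB)
325 MB → memory block 4 (remaining 187 MB)
318 MB → memory block 5 (remaining 194 MB)
312 MB → memory block 6 (remaining 200 MB)
289 MB → memory block 7 (remaining 223 MB)
286 MB → memory block 8 (remaining 226 MB)
283 MB → memory block 9 (remaining 229 MB)
277 MB → memory block 10 (remaining 235 MB)
263 MB → memory block 11 (remaining 249 MB)
260 MB → memory block 12 (remaining 252 MB)
125 MB → memory block 1 (remaining 27 MB)
97 MB → memory block 2 (remaining 73 MB)
93 MB → memory block 3 (remaining 89 MB)
85 MB → memory block 3 (remaining 4 MB)
53 MB → memory block 2 (remaining 20 MB)
46 MB → memory block 4 (remaining 141 MB)

12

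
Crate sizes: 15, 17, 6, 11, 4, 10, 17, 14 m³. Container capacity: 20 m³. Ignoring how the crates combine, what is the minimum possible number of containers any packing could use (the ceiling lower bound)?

Total size = 15 + 17 + 6 + 11 + 4 + 10 + 17 + 14 = 94 m³.
⌈94 / 20⌉ = 5.

5 containers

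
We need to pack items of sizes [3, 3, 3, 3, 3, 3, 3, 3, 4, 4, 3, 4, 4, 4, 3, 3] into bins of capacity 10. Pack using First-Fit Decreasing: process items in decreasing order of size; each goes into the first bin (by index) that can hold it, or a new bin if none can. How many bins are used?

6 bins

Sorted descending: 4, 4, 4, 4, 4, 3, 3, 3, 3, 3, 3, 3, 3, 3, 3, 3.
bin 1: place 4, 6 left
bin 1: place 4, 2 left
bin 2: place 4, 6 left
bin 2: place 4, 2 left
bin 3: place 4, 6 left
bin 3: place 3, 3 left
bin 3: place 3, 0 left
bin 4: place 3, 7 left
bin 4: place 3, 4 left
bin 4: place 3, 1 left
bin 5: place 3, 7 left
bin 5: place 3, 4 left
bin 5: place 3, 1 left
bin 6: place 3, 7 left
bin 6: place 3, 4 left
bin 6: place 3, 1 left
Final bins: [4,4] [4,4] [4,3,3] [3,3,3] [3,3,3] [3,3,3].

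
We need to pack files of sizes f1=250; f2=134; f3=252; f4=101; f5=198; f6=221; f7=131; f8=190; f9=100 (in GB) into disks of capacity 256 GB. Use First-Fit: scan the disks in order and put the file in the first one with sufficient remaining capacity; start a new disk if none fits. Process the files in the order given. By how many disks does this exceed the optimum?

0

First-Fit: [250] [134,101] [252] [198] [221] [131,100] [190] → 7 disks.
Total size 1577 GB; any packing needs at least ⌈1577/256⌉ = 7 disks.
So 7 is already optimal.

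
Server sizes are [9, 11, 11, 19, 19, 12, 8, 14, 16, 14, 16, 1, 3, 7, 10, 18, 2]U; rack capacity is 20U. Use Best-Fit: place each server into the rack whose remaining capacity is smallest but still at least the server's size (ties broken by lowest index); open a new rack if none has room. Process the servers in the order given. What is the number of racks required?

9U → rack 1 (remaining 11U)
11U → rack 1 (remaining 0U)
11U → rack 2 (remaining 9U)
19U → rack 3 (remaining 1U)
19U → rack 4 (remaining 1U)
12U → rack 5 (remaining 8U)
8U → rack 5 (remaining 0U)
14U → rack 6 (remaining 6U)
16U → rack 7 (remaining 4U)
14U → rack 8 (remaining 6U)
16U → rack 9 (remaining 4U)
1U → rack 3 (remaining 0U)
3U → rack 7 (remaining 1U)
7U → rack 2 (remaining 2U)
10U → rack 10 (remaining 10U)
18U → rack 11 (remaining 2U)
2U → rack 2 (remaining 0U)

11 racks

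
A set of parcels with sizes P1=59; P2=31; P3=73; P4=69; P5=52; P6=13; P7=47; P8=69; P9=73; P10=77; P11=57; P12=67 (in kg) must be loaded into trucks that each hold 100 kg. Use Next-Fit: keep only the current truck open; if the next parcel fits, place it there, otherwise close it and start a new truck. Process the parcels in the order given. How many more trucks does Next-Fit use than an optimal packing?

1

Next-Fit: [59,31] [73] [69] [52,13] [47] [69] [73] [77] [57] [67] → 10 trucks.
9 parcels exceed 50 kg (half the capacity), and no two of those can share a truck, so at least 9 trucks are needed.
An optimal packing achieves that bound: [77,13] [73] [73] [69,31] [69] [67] [59] [57] [52,47] → 9 trucks.
Excess: 10 − 9 = 1.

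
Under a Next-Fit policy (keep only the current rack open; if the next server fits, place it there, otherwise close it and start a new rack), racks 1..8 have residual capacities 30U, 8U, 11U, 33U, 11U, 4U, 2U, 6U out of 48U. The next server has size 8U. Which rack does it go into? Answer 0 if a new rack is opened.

0

Next-Fit only looks at rack 8, which has 6U free.
8U does not fit, so a new rack is opened.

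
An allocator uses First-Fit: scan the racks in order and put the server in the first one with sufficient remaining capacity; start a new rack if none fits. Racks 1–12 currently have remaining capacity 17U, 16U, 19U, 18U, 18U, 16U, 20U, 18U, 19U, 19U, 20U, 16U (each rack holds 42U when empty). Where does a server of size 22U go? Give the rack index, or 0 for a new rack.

No rack has ≥ 22U free, so a new rack is opened.

0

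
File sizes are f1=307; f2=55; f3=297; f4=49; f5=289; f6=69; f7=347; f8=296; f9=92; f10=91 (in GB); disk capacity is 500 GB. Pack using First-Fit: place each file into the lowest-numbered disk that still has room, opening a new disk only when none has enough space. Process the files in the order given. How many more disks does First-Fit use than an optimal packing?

First-Fit: [307,55,49,69] [297,92,91] [289] [347] [296] → 5 disks.
5 files exceed 250 GB (half the capacity), and no two of those can share a disk, so at least 5 disks are needed.
So 5 is already optimal.

0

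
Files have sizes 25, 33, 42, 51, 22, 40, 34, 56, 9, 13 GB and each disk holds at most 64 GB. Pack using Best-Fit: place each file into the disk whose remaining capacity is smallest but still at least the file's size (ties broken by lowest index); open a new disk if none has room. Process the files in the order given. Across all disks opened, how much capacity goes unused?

59

25 GB → disk 1 (remaining 39 GB)
33 GB → disk 1 (remaining 6 GB)
42 GB → disk 2 (remaining 22 GB)
51 GB → disk 3 (remaining 13 GB)
22 GB → disk 2 (remaining 0 GB)
40 GB → disk 4 (remaining 24 GB)
34 GB → disk 5 (remaining 30 GB)
56 GB → disk 6 (remaining 8 GB)
9 GB → disk 3 (remaining 4 GB)
13 GB → disk 4 (remaining 11 GB)
6 disks × 64 GB = 384 GB; used 325 GB; unused 59 GB.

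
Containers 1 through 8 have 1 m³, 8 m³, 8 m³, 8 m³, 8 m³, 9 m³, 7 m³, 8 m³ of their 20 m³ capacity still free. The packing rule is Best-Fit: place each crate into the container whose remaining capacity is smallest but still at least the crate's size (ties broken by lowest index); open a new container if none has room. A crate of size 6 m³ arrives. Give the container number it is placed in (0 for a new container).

7

Containers with room: container 2 (8 m³), container 3 (8 m³), container 4 (8 m³), container 5 (8 m³), container 6 (9 m³), container 7 (7 m³), container 8 (8 m³).
Tightest fit is container 7 with 7 m³ free.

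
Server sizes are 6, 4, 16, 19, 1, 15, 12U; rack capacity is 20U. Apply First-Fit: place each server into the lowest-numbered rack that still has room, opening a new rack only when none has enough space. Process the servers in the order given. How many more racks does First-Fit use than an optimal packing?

1

First-Fit: [6,4,1] [16] [19] [15] [12] → 5 racks.
Total size 73U; any packing needs at least ⌈73/20⌉ = 4 racks.
An optimal packing achieves that bound: [19,1] [16,4] [15] [12,6] → 4 racks.
Excess: 5 − 4 = 1.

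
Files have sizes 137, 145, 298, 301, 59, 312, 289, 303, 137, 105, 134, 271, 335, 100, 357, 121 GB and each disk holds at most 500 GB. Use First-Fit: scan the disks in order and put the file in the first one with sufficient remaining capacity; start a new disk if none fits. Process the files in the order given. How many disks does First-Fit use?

9 disks

Put 137 GB in disk 1; 363 GB remain.
Put 145 GB in disk 1; 218 GB remain.
Put 298 GB in disk 2; 202 GB remain.
Put 301 GB in disk 3; 199 GB remain.
Put 59 GB in disk 1; 159 GB remain.
Put 312 GB in disk 4; 188 GB remain.
Put 289 GB in disk 5; 211 GB remain.
Put 303 GB in disk 6; 197 GB remain.
Put 137 GB in disk 1; 22 GB remain.
Put 105 GB in disk 2; 97 GB remain.
Put 134 GB in disk 3; 65 GB remain.
Put 271 GB in disk 7; 229 GB remain.
Put 335 GB in disk 8; 165 GB remain.
Put 100 GB in disk 4; 88 GB remain.
Put 357 GB in disk 9; 143 GB remain.
Put 121 GB in disk 5; 90 GB remain.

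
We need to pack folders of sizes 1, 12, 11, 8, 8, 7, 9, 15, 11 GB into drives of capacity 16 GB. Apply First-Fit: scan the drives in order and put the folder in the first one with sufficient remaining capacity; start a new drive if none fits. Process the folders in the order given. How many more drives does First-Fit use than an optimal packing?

First-Fit: [1,12] [11] [8,8] [7,9] [15] [11] → 6 drives.
Total size 82 GB; any packing needs at least ⌈82/16⌉ = 6 drives.
So 6 is already optimal.

0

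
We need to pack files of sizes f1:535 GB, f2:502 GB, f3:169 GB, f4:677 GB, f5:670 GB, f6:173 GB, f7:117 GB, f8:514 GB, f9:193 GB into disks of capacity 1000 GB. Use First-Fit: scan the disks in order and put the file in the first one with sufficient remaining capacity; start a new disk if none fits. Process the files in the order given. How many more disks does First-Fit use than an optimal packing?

0

First-Fit: [535,169,173,117] [502,193] [677] [670] [514] → 5 disks.
5 files exceed 500 GB (half the capacity), and no two of those can share a disk, so at least 5 disks are needed.
So 5 is already optimal.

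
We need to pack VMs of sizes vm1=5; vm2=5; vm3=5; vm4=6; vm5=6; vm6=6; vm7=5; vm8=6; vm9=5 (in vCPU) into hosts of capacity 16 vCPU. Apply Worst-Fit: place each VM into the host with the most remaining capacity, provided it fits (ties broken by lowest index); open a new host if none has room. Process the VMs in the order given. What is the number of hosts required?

vm1 (5 vCPU) → host 1 (remaining 11 vCPU)
vm2 (5 vCPU) → host 1 (remaining 6 vCPU)
vm3 (5 vCPU) → host 1 (remaining 1 vCPU)
vm4 (6 vCPU) → host 2 (remaining 10 vCPU)
vm5 (6 vCPU) → host 2 (remaining 4 vCPU)
vm6 (6 vCPU) → host 3 (remaining 10 vCPU)
vm7 (5 vCPU) → host 3 (remaining 5 vCPU)
vm8 (6 vCPU) → host 4 (remaining 10 vCPU)
vm9 (5 vCPU) → host 4 (remaining 5 vCPU)
Final hosts: [5,5,5] [6,6] [6,5] [6,5].

4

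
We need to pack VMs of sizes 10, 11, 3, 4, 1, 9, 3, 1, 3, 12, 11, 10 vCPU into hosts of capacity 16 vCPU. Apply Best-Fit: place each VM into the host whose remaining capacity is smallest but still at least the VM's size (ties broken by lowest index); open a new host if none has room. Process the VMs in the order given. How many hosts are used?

6 hosts

10 vCPU → host 1 (remaining 6 vCPU)
11 vCPU → host 2 (remaining 5 vCPU)
3 vCPU → host 2 (remaining 2 vCPU)
4 vCPU → host 1 (remaining 2 vCPU)
1 vCPU → host 1 (remaining 1 vCPU)
9 vCPU → host 3 (remaining 7 vCPU)
3 vCPU → host 3 (remaining 4 vCPU)
1 vCPU → host 1 (remaining 0 vCPU)
3 vCPU → host 3 (remaining 1 vCPU)
12 vCPU → host 4 (remaining 4 vCPU)
11 vCPU → host 5 (remaining 5 vCPU)
10 vCPU → host 6 (remaining 6 vCPU)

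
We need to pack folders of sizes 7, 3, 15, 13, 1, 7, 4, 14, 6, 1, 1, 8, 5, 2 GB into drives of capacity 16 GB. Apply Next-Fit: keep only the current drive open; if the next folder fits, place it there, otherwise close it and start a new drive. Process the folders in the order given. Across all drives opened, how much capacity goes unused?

25

drive 1: place 7 GB, 9 GB left
drive 1: place 3 GB, 6 GB left
drive 2: place 15 GB, 1 GB left
drive 3: place 13 GB, 3 GB left
drive 3: place 1 GB, 2 GB left
drive 4: place 7 GB, 9 GB left
drive 4: place 4 GB, 5 GB left
drive 5: place 14 GB, 2 GB left
drive 6: place 6 GB, 10 GB left
drive 6: place 1 GB, 9 GB left
drive 6: place 1 GB, 8 GB left
drive 6: place 8 GB, 0 GB left
drive 7: place 5 GB, 11 GB left
drive 7: place 2 GB, 9 GB left
7 drives × 16 GB = 112 GB; used 87 GB; unused 25 GB.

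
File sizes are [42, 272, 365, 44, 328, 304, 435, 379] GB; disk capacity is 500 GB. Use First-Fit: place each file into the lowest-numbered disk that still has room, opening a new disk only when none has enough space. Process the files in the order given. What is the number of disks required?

Put 42 GB in disk 1; 458 GB remain.
Put 272 GB in disk 1; 186 GB remain.
Put 365 GB in disk 2; 135 GB remain.
Put 44 GB in disk 1; 142 GB remain.
Put 328 GB in disk 3; 172 GB remain.
Put 304 GB in disk 4; 196 GB remain.
Put 435 GB in disk 5; 65 GB remain.
Put 379 GB in disk 6; 121 GB remain.

6 disks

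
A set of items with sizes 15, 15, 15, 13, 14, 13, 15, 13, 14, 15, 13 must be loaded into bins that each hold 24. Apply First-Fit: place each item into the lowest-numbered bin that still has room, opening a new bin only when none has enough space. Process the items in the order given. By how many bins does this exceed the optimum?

First-Fit: [15] [15] [15] [13] [14] [13] [15] [13] [14] [15] [13] → 11 bins.
11 items exceed 12 (half the capacity), and no two of those can share a bin, so at least 11 bins are needed.
So 11 is already optimal.

0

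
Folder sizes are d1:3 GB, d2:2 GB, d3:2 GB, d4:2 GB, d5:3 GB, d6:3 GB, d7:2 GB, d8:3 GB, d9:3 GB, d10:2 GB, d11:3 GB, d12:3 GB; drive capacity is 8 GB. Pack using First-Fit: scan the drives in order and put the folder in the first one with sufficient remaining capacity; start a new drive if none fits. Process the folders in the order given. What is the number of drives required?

Put d1 (3 GB) in drive 1; 5 GB remain.
Put d2 (2 GB) in drive 1; 3 GB remain.
Put d3 (2 GB) in drive 1; 1 GB remain.
Put d4 (2 GB) in drive 2; 6 GB remain.
Put d5 (3 GB) in drive 2; 3 GB remain.
Put d6 (3 GB) in drive 2; 0 GB remain.
Put d7 (2 GB) in drive 3; 6 GB remain.
Put d8 (3 GB) in drive 3; 3 GB remain.
Put d9 (3 GB) in drive 3; 0 GB remain.
Put d10 (2 GB) in drive 4; 6 GB remain.
Put d11 (3 GB) in drive 4; 3 GB remain.
Put d12 (3 GB) in drive 4; 0 GB remain.

4 drives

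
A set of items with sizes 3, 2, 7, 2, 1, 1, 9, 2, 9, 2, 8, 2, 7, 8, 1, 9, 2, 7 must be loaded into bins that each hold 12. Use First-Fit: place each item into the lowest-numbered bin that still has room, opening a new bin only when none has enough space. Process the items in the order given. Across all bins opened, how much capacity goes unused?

26

Put 3 in bin 1; 9 remain.
Put 2 in bin 1; 7 remain.
Put 7 in bin 1; 0 remain.
Put 2 in bin 2; 10 remain.
Put 1 in bin 2; 9 remain.
Put 1 in bin 2; 8 remain.
Put 9 in bin 3; 3 remain.
Put 2 in bin 2; 6 remain.
Put 9 in bin 4; 3 remain.
Put 2 in bin 2; 4 remain.
Put 8 in bin 5; 4 remain.
Put 2 in bin 2; 2 remain.
Put 7 in bin 6; 5 remain.
Put 8 in bin 7; 4 remain.
Put 1 in bin 2; 1 remain.
Put 9 in bin 8; 3 remain.
Put 2 in bin 3; 1 remain.
Put 7 in bin 9; 5 remain.
9 bins × 12 = 108; used 82; unused 26.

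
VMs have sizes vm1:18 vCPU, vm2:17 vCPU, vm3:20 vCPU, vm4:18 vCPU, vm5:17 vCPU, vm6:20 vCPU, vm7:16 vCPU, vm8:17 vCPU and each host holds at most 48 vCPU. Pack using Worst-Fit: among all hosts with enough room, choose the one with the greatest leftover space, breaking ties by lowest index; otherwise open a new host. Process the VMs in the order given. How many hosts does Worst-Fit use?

4

vm1 (18 vCPU) → host 1 (remaining 30 vCPU)
vm2 (17 vCPU) → host 1 (remaining 13 vCPU)
vm3 (20 vCPU) → host 2 (remaining 28 vCPU)
vm4 (18 vCPU) → host 2 (remaining 10 vCPU)
vm5 (17 vCPU) → host 3 (remaining 31 vCPU)
vm6 (20 vCPU) → host 3 (remaining 11 vCPU)
vm7 (16 vCPU) → host 4 (remaining 32 vCPU)
vm8 (17 vCPU) → host 4 (remaining 15 vCPU)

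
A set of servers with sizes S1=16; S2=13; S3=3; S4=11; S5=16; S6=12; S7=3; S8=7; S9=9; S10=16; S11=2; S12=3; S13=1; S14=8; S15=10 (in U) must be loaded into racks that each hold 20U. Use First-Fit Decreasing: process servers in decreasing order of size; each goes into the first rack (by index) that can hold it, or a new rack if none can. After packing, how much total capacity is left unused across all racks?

Sorted descending: 16, 16, 16, 13, 12, 11, 10, 9, 8, 7, 3, 3, 3, 2, 1.
Put 16U in rack 1; 4U remain.
Put 16U in rack 2; 4U remain.
Put 16U in rack 3; 4U remain.
Put 13U in rack 4; 7U remain.
Put 12U in rack 5; 8U remain.
Put 11U in rack 6; 9U remain.
Put 10U in rack 7; 10U remain.
Put 9U in rack 6; 0U remain.
Put 8U in rack 5; 0U remain.
Put 7U in rack 4; 0U remain.
Put 3U in rack 1; 1U remain.
Put 3U in rack 2; 1U remain.
Put 3U in rack 3; 1U remain.
Put 2U in rack 7; 8U remain.
Put 1U in rack 1; 0U remain.
7 racks × 20U = 140U; used 130U; unused 10U.

10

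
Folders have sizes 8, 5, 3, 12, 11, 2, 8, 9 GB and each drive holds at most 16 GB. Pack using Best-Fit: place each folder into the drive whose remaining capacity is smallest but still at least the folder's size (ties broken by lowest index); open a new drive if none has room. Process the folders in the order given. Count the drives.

drive 1: place 8 GB, 8 GB left
drive 1: place 5 GB, 3 GB left
drive 1: place 3 GB, 0 GB left
drive 2: place 12 GB, 4 GB left
drive 3: place 11 GB, 5 GB left
drive 2: place 2 GB, 2 GB left
drive 4: place 8 GB, 8 GB left
drive 5: place 9 GB, 7 GB left
Final drives: [8,5,3] [12,2] [11] [8] [9].

5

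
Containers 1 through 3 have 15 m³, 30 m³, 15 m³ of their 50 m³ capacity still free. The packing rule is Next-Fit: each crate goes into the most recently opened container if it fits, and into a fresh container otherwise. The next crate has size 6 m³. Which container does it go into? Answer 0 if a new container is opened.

3

Next-Fit only looks at container 3, which has 15 m³ free.
6 m³ fits there.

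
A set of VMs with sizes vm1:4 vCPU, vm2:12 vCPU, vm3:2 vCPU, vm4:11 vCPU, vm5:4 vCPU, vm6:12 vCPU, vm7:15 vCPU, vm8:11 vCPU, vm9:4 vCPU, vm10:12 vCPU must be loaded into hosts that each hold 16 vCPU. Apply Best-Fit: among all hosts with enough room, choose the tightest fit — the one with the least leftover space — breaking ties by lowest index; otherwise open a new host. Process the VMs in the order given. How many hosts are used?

vm1 (4 vCPU) → host 1 (remaining 12 vCPU)
vm2 (12 vCPU) → host 1 (remaining 0 vCPU)
vm3 (2 vCPU) → host 2 (remaining 14 vCPU)
vm4 (11 vCPU) → host 2 (remaining 3 vCPU)
vm5 (4 vCPU) → host 3 (remaining 12 vCPU)
vm6 (12 vCPU) → host 3 (remaining 0 vCPU)
vm7 (15 vCPU) → host 4 (remaining 1 vCPU)
vm8 (11 vCPU) → host 5 (remaining 5 vCPU)
vm9 (4 vCPU) → host 5 (remaining 1 vCPU)
vm10 (12 vCPU) → host 6 (remaining 4 vCPU)
Final hosts: [4,12] [2,11] [4,12] [15] [11,4] [12].

6 hosts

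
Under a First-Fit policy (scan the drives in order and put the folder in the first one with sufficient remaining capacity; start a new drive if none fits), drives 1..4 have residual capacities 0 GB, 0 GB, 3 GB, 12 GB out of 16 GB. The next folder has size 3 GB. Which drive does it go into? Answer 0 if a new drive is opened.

3

Drives with room: drive 3 (3 GB), drive 4 (12 GB).
The first with room is drive 3.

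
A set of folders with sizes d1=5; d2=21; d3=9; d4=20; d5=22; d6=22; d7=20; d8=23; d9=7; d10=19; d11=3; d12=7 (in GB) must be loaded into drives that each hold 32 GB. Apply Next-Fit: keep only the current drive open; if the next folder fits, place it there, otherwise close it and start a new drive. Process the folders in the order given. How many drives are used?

drive 1: place d1 (5 GB), 27 GB left
drive 1: place d2 (21 GB), 6 GB left
drive 2: place d3 (9 GB), 23 GB left
drive 2: place d4 (20 GB), 3 GB left
drive 3: place d5 (22 GB), 10 GB left
drive 4: place d6 (22 GB), 10 GB left
drive 5: place d7 (20 GB), 12 GB left
drive 6: place d8 (23 GB), 9 GB left
drive 6: place d9 (7 GB), 2 GB left
drive 7: place d10 (19 GB), 13 GB left
drive 7: place d11 (3 GB), 10 GB left
drive 7: place d12 (7 GB), 3 GB left

7 drives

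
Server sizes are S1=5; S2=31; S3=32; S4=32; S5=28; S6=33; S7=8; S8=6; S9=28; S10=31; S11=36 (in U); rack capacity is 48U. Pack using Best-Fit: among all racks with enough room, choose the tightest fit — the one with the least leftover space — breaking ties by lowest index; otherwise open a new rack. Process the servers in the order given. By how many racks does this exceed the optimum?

0

Best-Fit: [5,31,8] [32] [32] [28] [33,6] [28] [31] [36] → 8 racks.
8 servers exceed 24U (half the capacity), and no two of those can share a rack, so at least 8 racks are needed.
So 8 is already optimal.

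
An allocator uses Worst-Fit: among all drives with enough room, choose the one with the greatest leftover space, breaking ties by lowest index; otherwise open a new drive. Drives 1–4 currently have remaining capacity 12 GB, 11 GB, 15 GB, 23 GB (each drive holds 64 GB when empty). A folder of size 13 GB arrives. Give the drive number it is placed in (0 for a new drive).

4

Drives with room: drive 3 (15 GB), drive 4 (23 GB).
Most room is drive 4 with 23 GB free.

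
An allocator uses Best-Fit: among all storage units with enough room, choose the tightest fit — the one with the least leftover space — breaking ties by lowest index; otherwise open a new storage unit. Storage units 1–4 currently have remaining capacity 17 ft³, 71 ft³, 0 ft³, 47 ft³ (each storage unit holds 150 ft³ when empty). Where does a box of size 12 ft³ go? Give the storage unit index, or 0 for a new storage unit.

1

Storage units with room: storage unit 1 (17 ft³), storage unit 2 (71 ft³), storage unit 4 (47 ft³).
Tightest fit is storage unit 1 with 17 ft³ free.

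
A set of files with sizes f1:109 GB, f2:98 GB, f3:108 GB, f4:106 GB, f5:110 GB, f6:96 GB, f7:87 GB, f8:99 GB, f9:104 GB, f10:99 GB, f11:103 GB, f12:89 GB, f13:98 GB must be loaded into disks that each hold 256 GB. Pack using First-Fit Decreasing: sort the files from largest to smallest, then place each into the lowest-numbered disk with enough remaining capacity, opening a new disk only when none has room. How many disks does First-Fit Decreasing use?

Sorted descending: 110, 109, 108, 106, 104, 103, 99, 99, 98, 98, 96, 89, 87.
110 GB → disk 1 (remaining 146 GB)
109 GB → disk 1 (remaining 37 GB)
108 GB → disk 2 (remaining 148 GB)
106 GB → disk 2 (remaining 42 GB)
104 GB → disk 3 (remaining 152 GB)
103 GB → disk 3 (remaining 49 GB)
99 GB → disk 4 (remaining 157 GB)
99 GB → disk 4 (remaining 58 GB)
98 GB → disk 5 (remaining 158 GB)
98 GB → disk 5 (remaining 60 GB)
96 GB → disk 6 (remaining 160 GB)
89 GB → disk 6 (remaining 71 GB)
87 GB → disk 7 (remaining 169 GB)

7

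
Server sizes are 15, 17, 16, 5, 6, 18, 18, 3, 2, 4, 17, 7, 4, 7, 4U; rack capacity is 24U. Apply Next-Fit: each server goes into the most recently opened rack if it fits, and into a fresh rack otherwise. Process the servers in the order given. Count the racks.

rack 1: place 15U, 9U left
rack 2: place 17U, 7U left
rack 3: place 16U, 8U left
rack 3: place 5U, 3U left
rack 4: place 6U, 18U left
rack 4: place 18U, 0U left
rack 5: place 18U, 6U left
rack 5: place 3U, 3U left
rack 5: place 2U, 1U left
rack 6: place 4U, 20U left
rack 6: place 17U, 3U left
rack 7: place 7U, 17U left
rack 7: place 4U, 13U left
rack 7: place 7U, 6U left
rack 7: place 4U, 2U left

7 racks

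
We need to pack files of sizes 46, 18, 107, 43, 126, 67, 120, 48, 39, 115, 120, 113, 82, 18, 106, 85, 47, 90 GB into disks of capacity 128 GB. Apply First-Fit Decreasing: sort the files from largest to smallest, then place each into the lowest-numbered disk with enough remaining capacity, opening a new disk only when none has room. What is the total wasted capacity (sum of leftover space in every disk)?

146

Sorted descending: 126, 120, 120, 115, 113, 107, 106, 90, 85, 82, 67, 48, 47, 46, 43, 39, 18, 18.
disk 1: place 126 GB, 2 GB left
disk 2: place 120 GB, 8 GB left
disk 3: place 120 GB, 8 GB left
disk 4: place 115 GB, 13 GB left
disk 5: place 113 GB, 15 GB left
disk 6: place 107 GB, 21 GB left
disk 7: place 106 GB, 22 GB left
disk 8: place 90 GB, 38 GB left
disk 9: place 85 GB, 43 GB left
disk 10: place 82 GB, 46 GB left
disk 11: place 67 GB, 61 GB left
disk 11: place 48 GB, 13 GB left
disk 12: place 47 GB, 81 GB left
disk 10: place 46 GB, 0 GB left
disk 9: place 43 GB, 0 GB left
disk 12: place 39 GB, 42 GB left
disk 6: place 18 GB, 3 GB left
disk 7: place 18 GB, 4 GB left
12 disks × 128 GB = 1536 GB; used 1390 GB; unused 146 GB.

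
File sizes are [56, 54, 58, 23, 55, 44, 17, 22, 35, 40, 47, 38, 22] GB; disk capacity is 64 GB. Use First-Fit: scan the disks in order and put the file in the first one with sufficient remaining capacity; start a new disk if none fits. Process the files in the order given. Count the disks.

10 disks

Put 56 GB in disk 1; 8 GB remain.
Put 54 GB in disk 2; 10 GB remain.
Put 58 GB in disk 3; 6 GB remain.
Put 23 GB in disk 4; 41 GB remain.
Put 55 GB in disk 5; 9 GB remain.
Put 44 GB in disk 6; 20 GB remain.
Put 17 GB in disk 4; 24 GB remain.
Put 22 GB in disk 4; 2 GB remain.
Put 35 GB in disk 7; 29 GB remain.
Put 40 GB in disk 8; 24 GB remain.
Put 47 GB in disk 9; 17 GB remain.
Put 38 GB in disk 10; 26 GB remain.
Put 22 GB in disk 7; 7 GB remain.
Final disks: [56] [54] [58] [23,17,22] [55] [44] [35,22] [40] [47] [38].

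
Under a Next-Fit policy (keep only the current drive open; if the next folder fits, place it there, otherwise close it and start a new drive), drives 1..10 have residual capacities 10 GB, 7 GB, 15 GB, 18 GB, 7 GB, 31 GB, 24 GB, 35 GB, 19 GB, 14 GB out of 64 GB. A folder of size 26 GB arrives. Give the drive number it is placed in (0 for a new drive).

0

Next-Fit only looks at drive 10, which has 14 GB free.
26 GB does not fit, so a new drive is opened.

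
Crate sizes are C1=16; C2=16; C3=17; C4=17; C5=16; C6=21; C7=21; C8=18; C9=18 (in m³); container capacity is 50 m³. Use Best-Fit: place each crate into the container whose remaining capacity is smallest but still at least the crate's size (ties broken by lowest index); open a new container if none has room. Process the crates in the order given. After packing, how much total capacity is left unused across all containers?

40

Put C1 (16 m³) in container 1; 34 m³ remain.
Put C2 (16 m³) in container 1; 18 m³ remain.
Put C3 (17 m³) in container 1; 1 m³ remain.
Put C4 (17 m³) in container 2; 33 m³ remain.
Put C5 (16 m³) in container 2; 17 m³ remain.
Put C6 (21 m³) in container 3; 29 m³ remain.
Put C7 (21 m³) in container 3; 8 m³ remain.
Put C8 (18 m³) in container 4; 32 m³ remain.
Put C9 (18 m³) in container 4; 14 m³ remain.
4 containers × 50 m³ = 200 m³; used 160 m³; unused 40 m³.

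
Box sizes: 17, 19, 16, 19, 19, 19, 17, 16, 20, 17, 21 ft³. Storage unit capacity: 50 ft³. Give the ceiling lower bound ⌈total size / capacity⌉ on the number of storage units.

4

Total size = 17 + 19 + 16 + 19 + 19 + 19 + 17 + 16 + 20 + 17 + 21 = 200 ft³.
⌈200 / 50⌉ = 4.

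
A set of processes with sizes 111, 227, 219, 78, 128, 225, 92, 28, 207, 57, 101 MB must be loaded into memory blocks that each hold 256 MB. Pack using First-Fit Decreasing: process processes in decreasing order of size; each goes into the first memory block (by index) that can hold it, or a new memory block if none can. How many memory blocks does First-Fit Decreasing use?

Sorted descending: 227, 225, 219, 207, 128, 111, 101, 92, 78, 57, 28.
memory block 1: place 227 MB, 29 MB left
memory block 2: place 225 MB, 31 MB left
memory block 3: place 219 MB, 37 MB left
memory block 4: place 207 MB, 49 MB left
memory block 5: place 128 MB, 128 MB left
memory block 5: place 111 MB, 17 MB left
memory block 6: place 101 MB, 155 MB left
memory block 6: place 92 MB, 63 MB left
memory block 7: place 78 MB, 178 MB left
memory block 6: place 57 MB, 6 MB left
memory block 1: place 28 MB, 1 MB left

7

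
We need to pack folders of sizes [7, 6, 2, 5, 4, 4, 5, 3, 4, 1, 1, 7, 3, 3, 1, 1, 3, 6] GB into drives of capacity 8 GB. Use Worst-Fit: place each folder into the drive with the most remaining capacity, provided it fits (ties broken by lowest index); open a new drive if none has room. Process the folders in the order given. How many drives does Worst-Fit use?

Put 7 GB in drive 1; 1 GB remain.
Put 6 GB in drive 2; 2 GB remain.
Put 2 GB in drive 2; 0 GB remain.
Put 5 GB in drive 3; 3 GB remain.
Put 4 GB in drive 4; 4 GB remain.
Put 4 GB in drive 4; 0 GB remain.
Put 5 GB in drive 5; 3 GB remain.
Put 3 GB in drive 3; 0 GB remain.
Put 4 GB in drive 6; 4 GB remain.
Put 1 GB in drive 6; 3 GB remain.
Put 1 GB in drive 5; 2 GB remain.
Put 7 GB in drive 7; 1 GB remain.
Put 3 GB in drive 6; 0 GB remain.
Put 3 GB in drive 8; 5 GB remain.
Put 1 GB in drive 8; 4 GB remain.
Put 1 GB in drive 8; 3 GB remain.
Put 3 GB in drive 8; 0 GB remain.
Put 6 GB in drive 9; 2 GB remain.
Final drives: [7] [6,2] [5,3] [4,4] [5,1] [4,1,3] [7] [3,1,1,3] [6].

9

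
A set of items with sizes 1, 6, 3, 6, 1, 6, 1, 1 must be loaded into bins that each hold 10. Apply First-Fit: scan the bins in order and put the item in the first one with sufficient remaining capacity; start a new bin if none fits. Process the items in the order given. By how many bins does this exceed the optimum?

First-Fit: [1,6,3] [6,1,1,1] [6] → 3 bins.
Total size 25; any packing needs at least ⌈25/10⌉ = 3 bins.
So 3 is already optimal.

0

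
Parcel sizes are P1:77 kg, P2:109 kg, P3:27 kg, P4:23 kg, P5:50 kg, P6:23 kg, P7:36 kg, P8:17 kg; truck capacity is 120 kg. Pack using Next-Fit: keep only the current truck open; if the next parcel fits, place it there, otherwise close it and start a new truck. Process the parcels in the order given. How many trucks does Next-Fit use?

4

P1 (77 kg) → truck 1 (remaining 43 kg)
P2 (109 kg) → truck 2 (remaining 11 kg)
P3 (27 kg) → truck 3 (remaining 93 kg)
P4 (23 kg) → truck 3 (remaining 70 kg)
P5 (50 kg) → truck 3 (remaining 20 kg)
P6 (23 kg) → truck 4 (remaining 97 kg)
P7 (36 kg) → truck 4 (remaining 61 kg)
P8 (17 kg) → truck 4 (remaining 44 kg)
Final trucks: [77] [109] [27,23,50] [23,36,17].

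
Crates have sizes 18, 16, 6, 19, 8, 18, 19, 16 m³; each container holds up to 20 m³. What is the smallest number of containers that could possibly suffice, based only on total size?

6

Total size = 18 + 16 + 6 + 19 + 8 + 18 + 19 + 16 = 120 m³.
⌈120 / 20⌉ = 6.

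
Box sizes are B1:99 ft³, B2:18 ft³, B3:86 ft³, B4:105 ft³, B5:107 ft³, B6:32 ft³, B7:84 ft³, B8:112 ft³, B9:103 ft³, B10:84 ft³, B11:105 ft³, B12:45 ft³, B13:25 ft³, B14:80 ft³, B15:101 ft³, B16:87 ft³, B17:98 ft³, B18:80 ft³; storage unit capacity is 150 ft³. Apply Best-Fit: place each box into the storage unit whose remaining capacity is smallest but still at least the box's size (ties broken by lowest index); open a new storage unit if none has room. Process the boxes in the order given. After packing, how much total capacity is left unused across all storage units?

Put B1 (99 ft³) in storage unit 1; 51 ft³ remain.
Put B2 (18 ft³) in storage unit 1; 33 ft³ remain.
Put B3 (86 ft³) in storage unit 2; 64 ft³ remain.
Put B4 (105 ft³) in storage unit 3; 45 ft³ remain.
Put B5 (107 ft³) in storage unit 4; 43 ft³ remain.
Put B6 (32 ft³) in storage unit 1; 1 ft³ remain.
Put B7 (84 ft³) in storage unit 5; 66 ft³ remain.
Put B8 (112 ft³) in storage unit 6; 38 ft³ remain.
Put B9 (103 ft³) in storage unit 7; 47 ft³ remain.
Put B10 (84 ft³) in storage unit 8; 66 ft³ remain.
Put B11 (105 ft³) in storage unit 9; 45 ft³ remain.
Put B12 (45 ft³) in storage unit 3; 0 ft³ remain.
Put B13 (25 ft³) in storage unit 6; 13 ft³ remain.
Put B14 (80 ft³) in storage unit 10; 70 ft³ remain.
Put B15 (101 ft³) in storage unit 11; 49 ft³ remain.
Put B16 (87 ft³) in storage unit 12; 63 ft³ remain.
Put B17 (98 ft³) in storage unit 13; 52 ft³ remain.
Put B18 (80 ft³) in storage unit 14; 70 ft³ remain.
14 storage units × 150 ft³ = 2100 ft³; used 1451 ft³; unused 649 ft³.

649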